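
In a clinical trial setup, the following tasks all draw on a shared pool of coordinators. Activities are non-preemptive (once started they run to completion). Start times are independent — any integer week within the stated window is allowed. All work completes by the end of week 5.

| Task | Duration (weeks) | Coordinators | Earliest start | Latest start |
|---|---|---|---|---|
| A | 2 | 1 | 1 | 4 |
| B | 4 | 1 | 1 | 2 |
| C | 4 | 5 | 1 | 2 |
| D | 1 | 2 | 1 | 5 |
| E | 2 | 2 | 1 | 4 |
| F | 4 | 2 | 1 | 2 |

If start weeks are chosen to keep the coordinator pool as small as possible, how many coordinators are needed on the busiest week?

Early-start (A@1, B@1, C@1, D@1, E@1, F@1) gives peak 13: w1:13  w2:11  w3:8  w4:8  w5:0.
Shift E→3, F→2.
Schedule A@1, B@1, C@1, D@1, E@3, F@2: w1:9  w2:9  w3:10  w4:10  w5:2 — peak 10.

10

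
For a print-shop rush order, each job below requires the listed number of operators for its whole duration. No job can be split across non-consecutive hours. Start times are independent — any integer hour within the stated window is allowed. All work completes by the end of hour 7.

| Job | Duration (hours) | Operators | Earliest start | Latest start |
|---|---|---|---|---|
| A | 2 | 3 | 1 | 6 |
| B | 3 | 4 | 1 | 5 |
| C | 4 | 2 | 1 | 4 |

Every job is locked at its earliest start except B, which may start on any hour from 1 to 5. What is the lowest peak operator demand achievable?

5

B@1: h1:9  h2:9  h3:6  h4:2  h5:0  h6:0  h7:0 → peak 9
B@2: h1:5  h2:9  h3:6  h4:6  h5:0  h6:0  h7:0 → peak 9
B@3: h1:5  h2:5  h3:6  h4:6  h5:4  h6:0  h7:0 → peak 6
B@4: h1:5  h2:5  h3:2  h4:6  h5:4  h6:4  h7:0 → peak 6
B@5: h1:5  h2:5  h3:2  h4:2  h5:4  h6:4  h7:4 → peak 5
Best is B@5, peak 5.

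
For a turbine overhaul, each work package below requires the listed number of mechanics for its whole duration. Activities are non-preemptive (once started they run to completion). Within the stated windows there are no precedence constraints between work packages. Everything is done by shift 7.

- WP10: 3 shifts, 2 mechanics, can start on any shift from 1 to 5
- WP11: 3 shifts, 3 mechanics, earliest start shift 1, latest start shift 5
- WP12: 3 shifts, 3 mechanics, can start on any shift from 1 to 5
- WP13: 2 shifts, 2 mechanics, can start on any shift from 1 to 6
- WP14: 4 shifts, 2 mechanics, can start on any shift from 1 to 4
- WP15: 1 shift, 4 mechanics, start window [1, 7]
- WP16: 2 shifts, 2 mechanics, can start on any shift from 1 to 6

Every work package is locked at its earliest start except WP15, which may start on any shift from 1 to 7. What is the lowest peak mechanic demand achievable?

14

WP15@1: s1:18  s2:14  s3:10  s4:2  s5:0  s6:0  s7:0 → peak 18
WP15@2: s1:14  s2:18  s3:10  s4:2  s5:0  s6:0  s7:0 → peak 18
WP15@3: s1:14  s2:14  s3:14  s4:2  s5:0  s6:0  s7:0 → peak 14
WP15@4: s1:14  s2:14  s3:10  s4:6  s5:0  s6:0  s7:0 → peak 14
WP15@5: s1:14  s2:14  s3:10  s4:2  s5:4  s6:0  s7:0 → peak 14
WP15@6: s1:14  s2:14  s3:10  s4:2  s5:0  s6:4  s7:0 → peak 14
WP15@7: s1:14  s2:14  s3:10  s4:2  s5:0  s6:0  s7:4 → peak 14
Best is WP15@3, peak 14.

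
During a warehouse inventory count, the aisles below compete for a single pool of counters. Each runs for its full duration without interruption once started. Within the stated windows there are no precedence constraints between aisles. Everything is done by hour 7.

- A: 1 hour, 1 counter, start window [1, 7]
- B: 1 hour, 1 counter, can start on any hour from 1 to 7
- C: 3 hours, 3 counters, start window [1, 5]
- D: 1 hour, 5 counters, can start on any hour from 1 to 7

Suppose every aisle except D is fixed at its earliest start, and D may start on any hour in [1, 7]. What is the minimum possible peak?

5

D@1: h1:10  h2:3  h3:3  h4:0  h5:0  h6:0  h7:0 → peak 10
D@2: h1:5  h2:8  h3:3  h4:0  h5:0  h6:0  h7:0 → peak 8
D@3: h1:5  h2:3  h3:8  h4:0  h5:0  h6:0  h7:0 → peak 8
D@4: h1:5  h2:3  h3:3  h4:5  h5:0  h6:0  h7:0 → peak 5
D@5: h1:5  h2:3  h3:3  h4:0  h5:5  h6:0  h7:0 → peak 5
D@6: h1:5  h2:3  h3:3  h4:0  h5:0  h6:5  h7:0 → peak 5
D@7: h1:5  h2:3  h3:3  h4:0  h5:0  h6:0  h7:5 → peak 5
Best is D@4, peak 5.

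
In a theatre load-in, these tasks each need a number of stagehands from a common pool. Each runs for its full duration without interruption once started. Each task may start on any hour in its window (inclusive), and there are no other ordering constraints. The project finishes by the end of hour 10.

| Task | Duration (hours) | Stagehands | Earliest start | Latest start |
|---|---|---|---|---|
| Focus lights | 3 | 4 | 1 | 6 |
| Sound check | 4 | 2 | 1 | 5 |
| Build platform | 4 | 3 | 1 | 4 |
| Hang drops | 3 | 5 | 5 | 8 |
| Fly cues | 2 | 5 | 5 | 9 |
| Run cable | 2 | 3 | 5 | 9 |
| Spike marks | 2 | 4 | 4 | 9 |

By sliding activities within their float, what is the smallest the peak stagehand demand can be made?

8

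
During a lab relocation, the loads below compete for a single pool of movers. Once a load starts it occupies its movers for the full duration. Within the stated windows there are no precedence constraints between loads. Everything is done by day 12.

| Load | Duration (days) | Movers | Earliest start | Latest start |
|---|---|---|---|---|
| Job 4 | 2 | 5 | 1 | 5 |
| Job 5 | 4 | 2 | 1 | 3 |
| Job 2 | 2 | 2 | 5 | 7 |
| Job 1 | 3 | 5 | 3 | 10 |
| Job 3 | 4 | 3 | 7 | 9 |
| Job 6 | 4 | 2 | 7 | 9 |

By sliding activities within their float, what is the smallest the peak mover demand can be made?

7

Schedule Job 4@1, Job 5@1, Job 2@5, Job 1@3, Job 3@7, Job 6@7: d1:7  d2:7  d3:7  d4:7  d5:7  d6:2  d7:5  d8:5  d9:5  d10:5  d11:0  d12:0 — peak 7.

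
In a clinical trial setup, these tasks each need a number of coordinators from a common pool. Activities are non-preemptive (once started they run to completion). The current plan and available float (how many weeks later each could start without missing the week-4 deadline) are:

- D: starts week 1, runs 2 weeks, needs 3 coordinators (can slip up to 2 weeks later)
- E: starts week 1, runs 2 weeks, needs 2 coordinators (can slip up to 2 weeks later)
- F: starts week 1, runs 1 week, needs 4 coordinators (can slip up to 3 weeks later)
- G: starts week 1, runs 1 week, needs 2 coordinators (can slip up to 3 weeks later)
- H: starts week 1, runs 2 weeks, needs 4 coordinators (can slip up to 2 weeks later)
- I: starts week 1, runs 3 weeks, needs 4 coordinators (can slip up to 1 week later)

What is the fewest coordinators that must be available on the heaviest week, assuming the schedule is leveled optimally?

Early-start (D@1, E@1, F@1, G@1, H@1, I@1) gives peak 19: w1:19  w2:13  w3:4  w4:0.
Shift G→3, H→3, I→2.
Schedule D@1, E@1, F@1, G@3, H@3, I@2: w1:9  w2:9  w3:10  w4:8 — peak 10.

10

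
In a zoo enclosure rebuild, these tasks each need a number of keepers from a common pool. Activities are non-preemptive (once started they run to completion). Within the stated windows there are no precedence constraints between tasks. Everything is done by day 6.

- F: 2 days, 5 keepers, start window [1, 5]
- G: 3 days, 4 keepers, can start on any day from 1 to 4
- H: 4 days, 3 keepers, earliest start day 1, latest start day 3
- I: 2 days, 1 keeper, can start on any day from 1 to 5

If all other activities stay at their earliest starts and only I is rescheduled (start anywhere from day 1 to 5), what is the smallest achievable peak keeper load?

12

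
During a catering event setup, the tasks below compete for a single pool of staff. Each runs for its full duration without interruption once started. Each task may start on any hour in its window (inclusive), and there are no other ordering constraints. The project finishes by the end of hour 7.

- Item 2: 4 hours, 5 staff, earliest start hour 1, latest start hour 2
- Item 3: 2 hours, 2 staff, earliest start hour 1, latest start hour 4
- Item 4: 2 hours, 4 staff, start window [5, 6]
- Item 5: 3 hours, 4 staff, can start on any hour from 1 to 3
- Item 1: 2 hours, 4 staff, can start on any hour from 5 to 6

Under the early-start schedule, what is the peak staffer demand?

11

Early-start schedule: Item 2@1, Item 3@1, Item 4@5, Item 5@1, Item 1@5.
Load per hour: hour 1: 11, hour 2: 11, hour 3: 9, hour 4: 5, hour 5: 8, hour 6: 8, hour 7: 0.
Peak is 11.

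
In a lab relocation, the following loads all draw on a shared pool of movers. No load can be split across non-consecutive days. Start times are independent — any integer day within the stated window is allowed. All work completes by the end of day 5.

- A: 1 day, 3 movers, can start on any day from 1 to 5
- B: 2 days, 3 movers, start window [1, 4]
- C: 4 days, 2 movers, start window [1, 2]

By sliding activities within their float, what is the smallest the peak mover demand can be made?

Early-start (A@1, B@1, C@1) gives peak 8: d1:8  d2:5  d3:2  d4:2  d5:0.
Shift B→2.
Schedule A@1, B@2, C@1: d1:5  d2:5  d3:5  d4:2  d5:0 — peak 5.

5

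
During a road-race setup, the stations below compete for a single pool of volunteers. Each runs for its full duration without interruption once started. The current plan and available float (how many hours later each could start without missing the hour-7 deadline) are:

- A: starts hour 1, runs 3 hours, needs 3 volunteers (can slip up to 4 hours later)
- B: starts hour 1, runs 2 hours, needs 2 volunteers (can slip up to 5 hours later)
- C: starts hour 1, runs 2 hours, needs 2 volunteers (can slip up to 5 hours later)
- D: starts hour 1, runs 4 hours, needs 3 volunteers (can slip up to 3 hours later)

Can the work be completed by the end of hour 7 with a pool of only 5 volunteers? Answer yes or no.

Schedule A@1, B@1, C@3, D@4: h1:5  h2:5  h3:5  h4:5  h5:3  h6:3  h7:3 — peak 5 ≤ 5.

yes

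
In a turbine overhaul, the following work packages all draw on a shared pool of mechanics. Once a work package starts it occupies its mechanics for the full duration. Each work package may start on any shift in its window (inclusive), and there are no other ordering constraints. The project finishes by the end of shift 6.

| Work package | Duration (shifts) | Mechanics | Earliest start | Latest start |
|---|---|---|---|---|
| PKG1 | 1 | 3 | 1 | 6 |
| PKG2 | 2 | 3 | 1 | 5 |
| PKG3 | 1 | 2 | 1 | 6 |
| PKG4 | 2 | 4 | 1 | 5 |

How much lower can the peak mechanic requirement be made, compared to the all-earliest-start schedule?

8

Early-start peak: s1:12  s2:7  s3:0  s4:0  s5:0  s6:0 ⇒ 12.
Leveled (PKG1@1, PKG2@2, PKG3@4, PKG4@5): s1:3  s2:3  s3:3  s4:2  s5:4  s6:4 ⇒ 4.
Reduction 12 − 4 = 8.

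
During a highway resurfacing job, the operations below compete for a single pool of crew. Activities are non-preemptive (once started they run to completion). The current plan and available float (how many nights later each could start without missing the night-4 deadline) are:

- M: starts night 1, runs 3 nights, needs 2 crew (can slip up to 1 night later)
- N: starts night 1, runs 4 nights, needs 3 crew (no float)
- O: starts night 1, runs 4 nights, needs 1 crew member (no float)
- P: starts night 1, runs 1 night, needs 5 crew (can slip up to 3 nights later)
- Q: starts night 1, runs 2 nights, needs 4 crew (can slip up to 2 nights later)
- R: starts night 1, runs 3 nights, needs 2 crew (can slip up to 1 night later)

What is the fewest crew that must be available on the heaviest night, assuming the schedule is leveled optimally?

12

Early-start (M@1, N@1, O@1, P@1, Q@1, R@1) gives peak 17: n1:17  n2:12  n3:8  n4:4.
Shift Q→2, R→2.
Schedule M@1, N@1, O@1, P@1, Q@2, R@2: n1:11  n2:12  n3:12  n4:6 — peak 12.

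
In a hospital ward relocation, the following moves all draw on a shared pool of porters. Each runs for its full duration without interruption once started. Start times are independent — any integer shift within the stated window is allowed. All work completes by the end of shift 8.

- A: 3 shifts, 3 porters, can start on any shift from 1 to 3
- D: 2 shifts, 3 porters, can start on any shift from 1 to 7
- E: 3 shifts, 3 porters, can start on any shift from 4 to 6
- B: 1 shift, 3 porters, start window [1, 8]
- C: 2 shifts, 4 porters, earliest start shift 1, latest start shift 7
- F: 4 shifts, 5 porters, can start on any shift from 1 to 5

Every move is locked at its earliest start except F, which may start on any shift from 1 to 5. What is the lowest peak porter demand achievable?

13

F@1: s1:18  s2:15  s3:8  s4:8  s5:3  s6:3  s7:0  s8:0 → peak 18
F@2: s1:13  s2:15  s3:8  s4:8  s5:8  s6:3  s7:0  s8:0 → peak 15
F@3: s1:13  s2:10  s3:8  s4:8  s5:8  s6:8  s7:0  s8:0 → peak 13
F@4: s1:13  s2:10  s3:3  s4:8  s5:8  s6:8  s7:5  s8:0 → peak 13
F@5: s1:13  s2:10  s3:3  s4:3  s5:8  s6:8  s7:5  s8:5 → peak 13
Best is F@3, peak 13.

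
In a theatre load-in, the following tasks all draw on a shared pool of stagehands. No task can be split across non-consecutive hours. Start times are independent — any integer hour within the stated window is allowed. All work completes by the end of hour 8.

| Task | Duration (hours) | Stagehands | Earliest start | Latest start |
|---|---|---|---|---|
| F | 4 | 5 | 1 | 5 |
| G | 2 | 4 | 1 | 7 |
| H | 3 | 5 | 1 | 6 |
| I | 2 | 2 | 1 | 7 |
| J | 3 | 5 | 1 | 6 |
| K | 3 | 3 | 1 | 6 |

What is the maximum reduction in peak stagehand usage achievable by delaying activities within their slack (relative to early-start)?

14

Early-start peak: h1:24  h2:24  h3:18  h4:5  h5:0  h6:0  h7:0  h8:0 ⇒ 24.
Leveled (F@1, G@1, H@3, I@5, J@6, K@5): h1:9  h2:9  h3:10  h4:10  h5:10  h6:10  h7:8  h8:5 ⇒ 10.
Reduction 24 − 10 = 14.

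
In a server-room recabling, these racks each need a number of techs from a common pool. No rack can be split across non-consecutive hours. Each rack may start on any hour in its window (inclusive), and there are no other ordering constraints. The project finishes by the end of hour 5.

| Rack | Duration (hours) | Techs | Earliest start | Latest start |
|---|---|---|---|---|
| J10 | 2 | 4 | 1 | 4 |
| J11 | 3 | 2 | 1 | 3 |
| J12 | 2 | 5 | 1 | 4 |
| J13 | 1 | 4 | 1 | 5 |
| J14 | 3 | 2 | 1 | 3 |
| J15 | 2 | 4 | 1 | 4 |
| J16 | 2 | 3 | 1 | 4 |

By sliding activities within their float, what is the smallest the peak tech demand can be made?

10

Early-start (J10@1, J11@1, J12@1, J13@1, J14@1, J15@1, J16@1) gives peak 24: h1:24  h2:20  h3:4  h4:0  h5:0.
Shift J12→3, J13→5, J14→3, J16→4.
Schedule J10@1, J11@1, J12@3, J13@5, J14@3, J15@1, J16@4: h1:10  h2:10  h3:9  h4:10  h5:9 — peak 10.
Total tech-hours = 48 over 5 hours ⇒ peak ≥ ⌈48/5⌉ = 10, so 10 is optimal.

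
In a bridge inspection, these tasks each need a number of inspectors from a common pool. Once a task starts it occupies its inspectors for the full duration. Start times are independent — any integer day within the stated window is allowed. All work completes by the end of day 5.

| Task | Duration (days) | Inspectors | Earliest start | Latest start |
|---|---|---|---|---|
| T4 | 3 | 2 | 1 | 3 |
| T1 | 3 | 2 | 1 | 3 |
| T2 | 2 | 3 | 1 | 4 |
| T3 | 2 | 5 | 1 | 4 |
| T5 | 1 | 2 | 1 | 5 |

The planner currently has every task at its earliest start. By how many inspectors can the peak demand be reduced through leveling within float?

Early-start peak: d1:14  d2:12  d3:4  d4:0  d5:0 ⇒ 14.
Leveled (T4@1, T1@1, T2@1, T3@4, T5@3): d1:7  d2:7  d3:6  d4:5  d5:5 ⇒ 7.
Reduction 14 − 7 = 7.

7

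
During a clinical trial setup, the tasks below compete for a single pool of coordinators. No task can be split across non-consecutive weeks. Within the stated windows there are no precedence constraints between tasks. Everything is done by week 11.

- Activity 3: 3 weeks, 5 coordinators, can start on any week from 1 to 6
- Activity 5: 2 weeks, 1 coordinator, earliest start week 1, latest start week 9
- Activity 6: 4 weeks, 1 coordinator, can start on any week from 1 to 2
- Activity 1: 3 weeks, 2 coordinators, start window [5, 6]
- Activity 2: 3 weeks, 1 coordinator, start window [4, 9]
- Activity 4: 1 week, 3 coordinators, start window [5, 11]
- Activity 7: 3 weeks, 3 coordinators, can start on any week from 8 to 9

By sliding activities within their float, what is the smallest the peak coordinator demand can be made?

6

Early-start (Activity 3@1, Activity 5@1, Activity 6@1, Activity 1@5, Activity 2@4, Activity 4@5, Activity 7@8) gives peak 7: w1:7  w2:7  w3:6  w4:2  w5:6  w6:3  w7:2  w8:3  w9:3  w10:3  w11:0.
Shift Activity 5→4, Activity 4→6.
Schedule Activity 3@1, Activity 5@4, Activity 6@1, Activity 1@5, Activity 2@4, Activity 4@6, Activity 7@8: w1:6  w2:6  w3:6  w4:3  w5:4  w6:6  w7:2  w8:3  w9:3  w10:3  w11:0 — peak 6.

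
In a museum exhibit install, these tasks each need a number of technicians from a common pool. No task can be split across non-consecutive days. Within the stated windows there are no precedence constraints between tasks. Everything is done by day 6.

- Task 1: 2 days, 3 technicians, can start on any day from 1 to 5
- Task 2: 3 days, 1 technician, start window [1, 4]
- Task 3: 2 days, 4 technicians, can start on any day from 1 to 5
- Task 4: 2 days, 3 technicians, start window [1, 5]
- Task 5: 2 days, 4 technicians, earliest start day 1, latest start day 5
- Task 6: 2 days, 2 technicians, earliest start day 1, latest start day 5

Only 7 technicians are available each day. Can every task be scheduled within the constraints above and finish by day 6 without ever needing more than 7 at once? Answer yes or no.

yes

Schedule Task 1@1, Task 2@1, Task 3@3, Task 4@1, Task 5@5, Task 6@3: d1:7  d2:7  d3:7  d4:6  d5:4  d6:4 — peak 7 ≤ 7.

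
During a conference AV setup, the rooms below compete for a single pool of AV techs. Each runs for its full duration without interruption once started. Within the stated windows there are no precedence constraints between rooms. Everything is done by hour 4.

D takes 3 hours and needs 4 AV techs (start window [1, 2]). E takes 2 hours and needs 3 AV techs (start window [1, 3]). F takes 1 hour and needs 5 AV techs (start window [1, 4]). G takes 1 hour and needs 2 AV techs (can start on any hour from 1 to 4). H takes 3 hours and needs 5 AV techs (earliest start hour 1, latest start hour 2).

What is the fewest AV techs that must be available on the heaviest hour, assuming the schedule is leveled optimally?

Early-start (D@1, E@1, F@1, G@1, H@1) gives peak 19: h1:19  h2:12  h3:9  h4:0.
Shift G→3, H→2.
Schedule D@1, E@1, F@1, G@3, H@2: h1:12  h2:12  h3:11  h4:5 — peak 12.

12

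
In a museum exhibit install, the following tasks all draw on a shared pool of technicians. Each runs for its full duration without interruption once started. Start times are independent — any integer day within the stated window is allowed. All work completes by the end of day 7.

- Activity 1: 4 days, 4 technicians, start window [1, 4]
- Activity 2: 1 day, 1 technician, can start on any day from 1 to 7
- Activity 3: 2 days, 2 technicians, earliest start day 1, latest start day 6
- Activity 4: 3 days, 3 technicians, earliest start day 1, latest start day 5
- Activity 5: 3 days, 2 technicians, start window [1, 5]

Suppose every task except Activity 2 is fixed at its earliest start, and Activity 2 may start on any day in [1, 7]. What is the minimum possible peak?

11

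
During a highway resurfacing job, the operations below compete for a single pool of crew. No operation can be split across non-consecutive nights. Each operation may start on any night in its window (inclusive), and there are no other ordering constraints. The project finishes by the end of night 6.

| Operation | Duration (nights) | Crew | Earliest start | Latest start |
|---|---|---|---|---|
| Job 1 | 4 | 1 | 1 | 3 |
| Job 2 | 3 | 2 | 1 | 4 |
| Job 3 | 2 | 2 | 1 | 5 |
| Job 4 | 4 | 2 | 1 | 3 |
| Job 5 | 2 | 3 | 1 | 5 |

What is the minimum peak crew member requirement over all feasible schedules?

5

Early-start (Job 1@1, Job 2@1, Job 3@1, Job 4@1, Job 5@1) gives peak 10: n1:10  n2:10  n3:5  n4:3  n5:0  n6:0.
Shift Job 4→3, Job 5→5.
Schedule Job 1@1, Job 2@1, Job 3@1, Job 4@3, Job 5@5: n1:5  n2:5  n3:5  n4:3  n5:5  n6:5 — peak 5.
Total crew member-nights = 28 over 6 nights ⇒ peak ≥ ⌈28/6⌉ = 5, so 5 is optimal.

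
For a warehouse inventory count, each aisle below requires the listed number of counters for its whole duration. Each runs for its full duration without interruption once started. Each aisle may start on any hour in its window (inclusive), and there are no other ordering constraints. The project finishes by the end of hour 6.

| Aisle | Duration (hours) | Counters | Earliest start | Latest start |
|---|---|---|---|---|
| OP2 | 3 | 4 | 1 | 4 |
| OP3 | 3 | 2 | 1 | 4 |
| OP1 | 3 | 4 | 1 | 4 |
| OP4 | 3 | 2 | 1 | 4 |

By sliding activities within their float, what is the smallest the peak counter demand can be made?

6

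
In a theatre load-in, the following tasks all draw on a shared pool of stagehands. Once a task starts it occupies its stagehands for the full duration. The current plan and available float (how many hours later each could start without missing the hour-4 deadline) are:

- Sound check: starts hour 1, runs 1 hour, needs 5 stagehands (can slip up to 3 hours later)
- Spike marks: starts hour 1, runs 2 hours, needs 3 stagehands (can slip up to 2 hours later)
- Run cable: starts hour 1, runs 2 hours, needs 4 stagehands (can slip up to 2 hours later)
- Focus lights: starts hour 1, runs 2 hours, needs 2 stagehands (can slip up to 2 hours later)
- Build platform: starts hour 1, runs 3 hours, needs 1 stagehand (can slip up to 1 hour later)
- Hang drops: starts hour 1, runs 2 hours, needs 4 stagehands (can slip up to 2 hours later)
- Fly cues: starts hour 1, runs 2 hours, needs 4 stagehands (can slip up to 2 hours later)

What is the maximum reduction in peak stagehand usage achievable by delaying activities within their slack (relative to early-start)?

Early-start peak: h1:23  h2:18  h3:1  h4:0 ⇒ 23.
Leveled (Sound check@1, Spike marks@1, Run cable@1, Focus lights@2, Build platform@2, Hang drops@3, Fly cues@3): h1:12  h2:10  h3:11  h4:9 ⇒ 12.
Reduction 23 − 12 = 11.

11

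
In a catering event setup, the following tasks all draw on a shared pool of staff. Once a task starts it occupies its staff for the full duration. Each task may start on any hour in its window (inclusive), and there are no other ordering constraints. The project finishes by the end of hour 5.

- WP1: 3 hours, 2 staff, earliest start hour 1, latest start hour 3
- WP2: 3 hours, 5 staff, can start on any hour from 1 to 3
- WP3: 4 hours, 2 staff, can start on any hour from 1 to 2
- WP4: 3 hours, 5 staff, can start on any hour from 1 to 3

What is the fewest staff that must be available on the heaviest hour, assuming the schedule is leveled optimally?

Schedule WP1@1, WP2@1, WP3@1, WP4@1: h1:14  h2:14  h3:14  h4:2  h5:0 — peak 14.

14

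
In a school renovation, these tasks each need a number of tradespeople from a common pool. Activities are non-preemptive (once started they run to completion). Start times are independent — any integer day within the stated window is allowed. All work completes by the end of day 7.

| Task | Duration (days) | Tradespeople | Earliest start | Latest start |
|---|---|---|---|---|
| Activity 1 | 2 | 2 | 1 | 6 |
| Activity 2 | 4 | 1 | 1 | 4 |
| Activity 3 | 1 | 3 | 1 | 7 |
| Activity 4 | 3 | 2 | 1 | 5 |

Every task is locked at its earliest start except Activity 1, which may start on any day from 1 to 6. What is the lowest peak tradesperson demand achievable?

6

Activity 1@1: d1:8  d2:5  d3:3  d4:1  d5:0  d6:0  d7:0 → peak 8
Activity 1@2: d1:6  d2:5  d3:5  d4:1  d5:0  d6:0  d7:0 → peak 6
Activity 1@3: d1:6  d2:3  d3:5  d4:3  d5:0  d6:0  d7:0 → peak 6
Activity 1@4: d1:6  d2:3  d3:3  d4:3  d5:2  d6:0  d7:0 → peak 6
Activity 1@5: d1:6  d2:3  d3:3  d4:1  d5:2  d6:2  d7:0 → peak 6
Activity 1@6: d1:6  d2:3  d3:3  d4:1  d5:0  d6:2  d7:2 → peak 6
Best is Activity 1@2, peak 6.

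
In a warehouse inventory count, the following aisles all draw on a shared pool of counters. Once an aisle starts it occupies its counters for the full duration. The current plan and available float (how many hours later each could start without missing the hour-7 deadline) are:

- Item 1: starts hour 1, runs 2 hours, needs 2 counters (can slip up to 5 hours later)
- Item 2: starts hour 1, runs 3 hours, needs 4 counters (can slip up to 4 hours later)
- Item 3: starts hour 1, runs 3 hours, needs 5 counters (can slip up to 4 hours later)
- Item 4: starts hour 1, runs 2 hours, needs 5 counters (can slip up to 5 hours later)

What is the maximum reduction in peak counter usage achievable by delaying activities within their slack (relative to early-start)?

Early-start peak: h1:16  h2:16  h3:9  h4:0  h5:0  h6:0  h7:0 ⇒ 16.
Leveled (Item 1@1, Item 2@1, Item 3@3, Item 4@6): h1:6  h2:6  h3:9  h4:5  h5:5  h6:5  h7:5 ⇒ 9.
Reduction 16 − 9 = 7.

7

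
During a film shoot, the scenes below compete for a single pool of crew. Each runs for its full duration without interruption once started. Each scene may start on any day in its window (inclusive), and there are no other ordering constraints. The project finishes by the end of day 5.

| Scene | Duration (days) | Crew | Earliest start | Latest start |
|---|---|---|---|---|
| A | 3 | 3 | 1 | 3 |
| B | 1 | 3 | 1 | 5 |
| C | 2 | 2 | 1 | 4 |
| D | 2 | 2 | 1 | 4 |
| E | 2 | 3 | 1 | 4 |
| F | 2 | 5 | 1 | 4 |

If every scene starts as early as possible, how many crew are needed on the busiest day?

Early-start schedule: A@1, B@1, C@1, D@1, E@1, F@1.
Load per day: day 1: 18, day 2: 15, day 3: 3, day 4: 0, day 5: 0.
Peak is 18.

18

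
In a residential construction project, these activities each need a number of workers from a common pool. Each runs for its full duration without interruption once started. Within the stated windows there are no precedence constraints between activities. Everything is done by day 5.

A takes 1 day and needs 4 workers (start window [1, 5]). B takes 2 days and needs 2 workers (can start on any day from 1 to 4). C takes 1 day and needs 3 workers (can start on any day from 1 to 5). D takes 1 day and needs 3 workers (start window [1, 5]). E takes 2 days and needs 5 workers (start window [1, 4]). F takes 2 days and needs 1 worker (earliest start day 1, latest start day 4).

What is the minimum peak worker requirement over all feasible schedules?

6

Early-start (A@1, B@1, C@1, D@1, E@1, F@1) gives peak 18: d1:18  d2:8  d3:0  d4:0  d5:0.
Shift C→2, D→3, E→4, F→2.
Schedule A@1, B@1, C@2, D@3, E@4, F@2: d1:6  d2:6  d3:4  d4:5  d5:5 — peak 6.
Total worker-days = 26 over 5 days ⇒ peak ≥ ⌈26/5⌉ = 6, so 6 is optimal.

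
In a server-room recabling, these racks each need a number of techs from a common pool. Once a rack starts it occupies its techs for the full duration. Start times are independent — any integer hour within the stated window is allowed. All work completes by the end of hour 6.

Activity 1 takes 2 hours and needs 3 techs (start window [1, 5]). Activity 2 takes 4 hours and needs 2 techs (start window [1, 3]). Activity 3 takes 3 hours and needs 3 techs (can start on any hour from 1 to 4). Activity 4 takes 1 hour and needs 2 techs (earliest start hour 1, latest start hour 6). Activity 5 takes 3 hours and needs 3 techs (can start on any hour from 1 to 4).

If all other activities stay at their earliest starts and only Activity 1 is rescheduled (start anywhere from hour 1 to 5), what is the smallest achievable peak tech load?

10

Activity 1@1: h1:13  h2:11  h3:8  h4:2  h5:0  h6:0 → peak 13
Activity 1@2: h1:10  h2:11  h3:11  h4:2  h5:0  h6:0 → peak 11
Activity 1@3: h1:10  h2:8  h3:11  h4:5  h5:0  h6:0 → peak 11
Activity 1@4: h1:10  h2:8  h3:8  h4:5  h5:3  h6:0 → peak 10
Activity 1@5: h1:10  h2:8  h3:8  h4:2  h5:3  h6:3 → peak 10
Best is Activity 1@4, peak 10.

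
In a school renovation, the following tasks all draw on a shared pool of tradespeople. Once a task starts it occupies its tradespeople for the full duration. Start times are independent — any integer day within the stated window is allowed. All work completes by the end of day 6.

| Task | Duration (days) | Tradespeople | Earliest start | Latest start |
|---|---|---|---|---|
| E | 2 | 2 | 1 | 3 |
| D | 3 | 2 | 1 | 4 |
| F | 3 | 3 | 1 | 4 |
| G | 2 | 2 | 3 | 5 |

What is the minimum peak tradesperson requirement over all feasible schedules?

5

Early-start (E@1, D@1, F@1, G@3) gives peak 7: d1:7  d2:7  d3:7  d4:2  d5:0  d6:0.
Shift F→3, G→4.
Schedule E@1, D@1, F@3, G@4: d1:4  d2:4  d3:5  d4:5  d5:5  d6:0 — peak 5.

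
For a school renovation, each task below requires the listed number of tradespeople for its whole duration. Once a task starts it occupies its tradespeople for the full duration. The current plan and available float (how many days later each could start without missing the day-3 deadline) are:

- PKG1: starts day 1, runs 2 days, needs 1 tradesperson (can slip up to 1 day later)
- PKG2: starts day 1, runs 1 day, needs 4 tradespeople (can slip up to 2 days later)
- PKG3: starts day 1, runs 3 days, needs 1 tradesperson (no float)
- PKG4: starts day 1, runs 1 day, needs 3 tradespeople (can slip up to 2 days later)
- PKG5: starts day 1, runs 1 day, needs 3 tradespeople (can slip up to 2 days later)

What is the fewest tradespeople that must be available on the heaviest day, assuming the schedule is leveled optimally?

5

Early-start (PKG1@1, PKG2@1, PKG3@1, PKG4@1, PKG5@1) gives peak 12: d1:12  d2:2  d3:1.
Shift PKG2→3, PKG5→2.
Schedule PKG1@1, PKG2@3, PKG3@1, PKG4@1, PKG5@2: d1:5  d2:5  d3:5 — peak 5.
Total tradesperson-days = 15 over 3 days ⇒ peak ≥ ⌈15/3⌉ = 5, so 5 is optimal.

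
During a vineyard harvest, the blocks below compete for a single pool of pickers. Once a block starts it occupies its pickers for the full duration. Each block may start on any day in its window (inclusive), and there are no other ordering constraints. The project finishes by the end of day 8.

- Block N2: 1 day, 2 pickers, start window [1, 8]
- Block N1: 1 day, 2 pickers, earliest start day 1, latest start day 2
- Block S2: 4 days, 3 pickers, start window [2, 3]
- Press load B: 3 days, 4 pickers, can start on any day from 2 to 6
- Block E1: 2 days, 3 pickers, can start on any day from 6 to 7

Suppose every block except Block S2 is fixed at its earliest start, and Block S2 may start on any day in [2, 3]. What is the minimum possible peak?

7

Block S2@2: d1:4  d2:7  d3:7  d4:7  d5:3  d6:3  d7:3  d8:0 → peak 7
Block S2@3: d1:4  d2:4  d3:7  d4:7  d5:3  d6:6  d7:3  d8:0 → peak 7
Best is Block S2@2, peak 7.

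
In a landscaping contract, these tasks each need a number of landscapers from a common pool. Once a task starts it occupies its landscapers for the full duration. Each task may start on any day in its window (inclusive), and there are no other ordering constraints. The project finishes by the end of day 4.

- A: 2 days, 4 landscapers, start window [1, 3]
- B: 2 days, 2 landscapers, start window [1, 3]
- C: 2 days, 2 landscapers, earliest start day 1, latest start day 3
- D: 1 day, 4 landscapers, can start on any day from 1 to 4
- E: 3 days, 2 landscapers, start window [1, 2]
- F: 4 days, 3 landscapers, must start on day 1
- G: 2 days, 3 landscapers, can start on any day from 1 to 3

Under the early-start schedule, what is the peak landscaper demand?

20

Early-start schedule: A@1, B@1, C@1, D@1, E@1, F@1, G@1.
Load per day: day 1: 20, day 2: 16, day 3: 5, day 4: 3.
Peak is 20.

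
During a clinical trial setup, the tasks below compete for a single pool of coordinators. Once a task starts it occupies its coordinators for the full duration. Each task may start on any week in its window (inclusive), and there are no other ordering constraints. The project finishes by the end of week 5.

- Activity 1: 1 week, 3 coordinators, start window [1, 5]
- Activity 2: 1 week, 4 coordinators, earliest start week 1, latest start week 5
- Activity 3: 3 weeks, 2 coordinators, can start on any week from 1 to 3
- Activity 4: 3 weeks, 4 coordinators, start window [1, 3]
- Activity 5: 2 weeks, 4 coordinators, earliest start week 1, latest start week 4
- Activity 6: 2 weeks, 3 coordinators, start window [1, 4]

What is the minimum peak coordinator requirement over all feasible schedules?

9

Early-start (Activity 1@1, Activity 2@1, Activity 3@1, Activity 4@1, Activity 5@1, Activity 6@1) gives peak 20: w1:20  w2:13  w3:6  w4:0  w5:0.
Shift Activity 4→2, Activity 5→4, Activity 6→2.
Schedule Activity 1@1, Activity 2@1, Activity 3@1, Activity 4@2, Activity 5@4, Activity 6@2: w1:9  w2:9  w3:9  w4:8  w5:4 — peak 9.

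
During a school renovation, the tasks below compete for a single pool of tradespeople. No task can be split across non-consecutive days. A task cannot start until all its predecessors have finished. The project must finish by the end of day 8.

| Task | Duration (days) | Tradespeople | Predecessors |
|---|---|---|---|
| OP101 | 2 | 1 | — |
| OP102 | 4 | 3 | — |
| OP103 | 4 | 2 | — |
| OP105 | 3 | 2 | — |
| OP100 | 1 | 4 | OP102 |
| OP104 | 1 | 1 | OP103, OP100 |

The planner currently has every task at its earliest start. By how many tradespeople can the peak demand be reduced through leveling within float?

Early-start peak: d1:8  d2:8  d3:7  d4:5  d5:4  d6:1  d7:0  d8:0 ⇒ 8.
Leveled (OP101@5, OP102@1, OP103@1, OP105@6, OP100@5, OP104@6): d1:5  d2:5  d3:5  d4:5  d5:5  d6:4  d7:2  d8:2 ⇒ 5.
Reduction 8 − 5 = 3.

3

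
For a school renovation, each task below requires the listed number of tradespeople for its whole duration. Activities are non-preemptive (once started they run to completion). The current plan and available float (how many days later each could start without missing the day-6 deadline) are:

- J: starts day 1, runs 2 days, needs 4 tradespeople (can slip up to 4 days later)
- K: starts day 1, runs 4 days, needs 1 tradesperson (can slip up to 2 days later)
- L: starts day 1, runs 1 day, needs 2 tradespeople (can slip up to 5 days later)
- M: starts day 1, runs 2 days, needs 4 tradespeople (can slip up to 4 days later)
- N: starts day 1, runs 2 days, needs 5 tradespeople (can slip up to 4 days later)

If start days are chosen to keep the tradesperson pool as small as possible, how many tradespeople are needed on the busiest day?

6

Early-start (J@1, K@1, L@1, M@1, N@1) gives peak 16: d1:16  d2:14  d3:1  d4:1  d5:0  d6:0.
Shift L→5, M→5, N→3.
Schedule J@1, K@1, L@5, M@5, N@3: d1:5  d2:5  d3:6  d4:6  d5:6  d6:4 — peak 6.
Total tradesperson-days = 32 over 6 days ⇒ peak ≥ ⌈32/6⌉ = 6, so 6 is optimal.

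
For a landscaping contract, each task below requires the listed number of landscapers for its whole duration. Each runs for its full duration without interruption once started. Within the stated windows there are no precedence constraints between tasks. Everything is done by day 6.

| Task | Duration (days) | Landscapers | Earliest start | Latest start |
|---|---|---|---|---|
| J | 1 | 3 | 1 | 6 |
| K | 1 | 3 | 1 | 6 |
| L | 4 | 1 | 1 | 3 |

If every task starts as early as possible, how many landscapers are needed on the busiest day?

Early-start schedule: J@1, K@1, L@1.
Load per day: day 1: 7, day 2: 1, day 3: 1, day 4: 1, day 5: 0, day 6: 0.
Peak is 7.

7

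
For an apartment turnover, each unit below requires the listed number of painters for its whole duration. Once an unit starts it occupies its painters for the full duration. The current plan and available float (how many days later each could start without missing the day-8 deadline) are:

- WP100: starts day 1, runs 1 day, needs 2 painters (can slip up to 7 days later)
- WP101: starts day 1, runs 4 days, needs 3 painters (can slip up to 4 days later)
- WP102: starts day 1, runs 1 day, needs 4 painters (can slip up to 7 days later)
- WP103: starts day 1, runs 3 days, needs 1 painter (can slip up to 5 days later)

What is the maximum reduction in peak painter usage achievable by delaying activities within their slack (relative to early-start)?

Early-start peak: d1:10  d2:4  d3:4  d4:3  d5:0  d6:0  d7:0  d8:0 ⇒ 10.
Leveled (WP100@1, WP101@2, WP102@6, WP103@1): d1:3  d2:4  d3:4  d4:3  d5:3  d6:4  d7:0  d8:0 ⇒ 4.
Reduction 10 − 4 = 6.

6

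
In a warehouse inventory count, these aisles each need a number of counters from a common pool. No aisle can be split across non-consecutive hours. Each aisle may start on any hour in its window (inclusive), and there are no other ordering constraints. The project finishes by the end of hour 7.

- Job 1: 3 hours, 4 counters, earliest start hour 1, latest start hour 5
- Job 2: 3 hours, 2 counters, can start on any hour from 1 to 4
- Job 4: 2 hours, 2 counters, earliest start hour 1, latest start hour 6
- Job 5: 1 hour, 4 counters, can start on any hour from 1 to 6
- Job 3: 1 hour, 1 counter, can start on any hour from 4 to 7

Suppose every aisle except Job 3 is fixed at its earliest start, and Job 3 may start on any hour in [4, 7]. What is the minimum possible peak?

12

Job 3@4: h1:12  h2:8  h3:6  h4:1  h5:0  h6:0  h7:0 → peak 12
Job 3@5: h1:12  h2:8  h3:6  h4:0  h5:1  h6:0  h7:0 → peak 12
Job 3@6: h1:12  h2:8  h3:6  h4:0  h5:0  h6:1  h7:0 → peak 12
Job 3@7: h1:12  h2:8  h3:6  h4:0  h5:0  h6:0  h7:1 → peak 12
Best is Job 3@4, peak 12.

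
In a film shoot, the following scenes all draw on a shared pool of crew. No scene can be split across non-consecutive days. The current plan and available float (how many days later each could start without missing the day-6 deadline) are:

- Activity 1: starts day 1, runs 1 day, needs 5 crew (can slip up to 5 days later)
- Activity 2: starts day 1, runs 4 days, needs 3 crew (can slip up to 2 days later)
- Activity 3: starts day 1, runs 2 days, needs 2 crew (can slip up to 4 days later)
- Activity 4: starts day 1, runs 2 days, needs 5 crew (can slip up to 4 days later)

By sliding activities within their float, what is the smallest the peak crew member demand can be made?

8

Early-start (Activity 1@1, Activity 2@1, Activity 3@1, Activity 4@1) gives peak 15: d1:15  d2:10  d3:3  d4:3  d5:0  d6:0.
Shift Activity 3→2, Activity 4→4.
Schedule Activity 1@1, Activity 2@1, Activity 3@2, Activity 4@4: d1:8  d2:5  d3:5  d4:8  d5:5  d6:0 — peak 8.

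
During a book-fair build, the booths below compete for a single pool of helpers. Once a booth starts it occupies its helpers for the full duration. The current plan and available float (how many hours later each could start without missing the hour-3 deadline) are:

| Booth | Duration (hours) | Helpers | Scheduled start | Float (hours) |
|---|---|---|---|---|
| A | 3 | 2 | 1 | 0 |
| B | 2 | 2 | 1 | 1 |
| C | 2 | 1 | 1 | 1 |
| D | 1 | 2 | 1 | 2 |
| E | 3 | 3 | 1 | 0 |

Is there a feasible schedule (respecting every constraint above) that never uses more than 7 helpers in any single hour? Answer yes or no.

no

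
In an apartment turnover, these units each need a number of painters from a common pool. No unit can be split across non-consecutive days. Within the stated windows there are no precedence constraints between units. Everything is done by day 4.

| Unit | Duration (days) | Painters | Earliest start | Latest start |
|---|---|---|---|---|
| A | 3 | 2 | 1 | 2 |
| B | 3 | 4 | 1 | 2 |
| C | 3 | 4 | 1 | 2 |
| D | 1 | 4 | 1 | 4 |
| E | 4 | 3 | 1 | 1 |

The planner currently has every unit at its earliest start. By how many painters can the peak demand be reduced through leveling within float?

4

Early-start peak: d1:17  d2:13  d3:13  d4:3 ⇒ 17.
Leveled (A@1, B@1, C@1, D@4, E@1): d1:13  d2:13  d3:13  d4:7 ⇒ 13.
Reduction 17 − 13 = 4.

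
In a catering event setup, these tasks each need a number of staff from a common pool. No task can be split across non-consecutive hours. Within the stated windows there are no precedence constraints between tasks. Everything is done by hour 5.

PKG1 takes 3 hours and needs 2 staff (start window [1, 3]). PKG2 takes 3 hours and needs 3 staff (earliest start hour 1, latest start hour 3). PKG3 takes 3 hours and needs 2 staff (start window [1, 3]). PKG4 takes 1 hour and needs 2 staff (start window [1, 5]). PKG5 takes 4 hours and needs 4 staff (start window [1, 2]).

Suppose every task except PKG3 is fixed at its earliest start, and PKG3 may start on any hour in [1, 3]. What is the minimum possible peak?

11

PKG3@1: h1:13  h2:11  h3:11  h4:4  h5:0 → peak 13
PKG3@2: h1:11  h2:11  h3:11  h4:6  h5:0 → peak 11
PKG3@3: h1:11  h2:9  h3:11  h4:6  h5:2 → peak 11
Best is PKG3@2, peak 11.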